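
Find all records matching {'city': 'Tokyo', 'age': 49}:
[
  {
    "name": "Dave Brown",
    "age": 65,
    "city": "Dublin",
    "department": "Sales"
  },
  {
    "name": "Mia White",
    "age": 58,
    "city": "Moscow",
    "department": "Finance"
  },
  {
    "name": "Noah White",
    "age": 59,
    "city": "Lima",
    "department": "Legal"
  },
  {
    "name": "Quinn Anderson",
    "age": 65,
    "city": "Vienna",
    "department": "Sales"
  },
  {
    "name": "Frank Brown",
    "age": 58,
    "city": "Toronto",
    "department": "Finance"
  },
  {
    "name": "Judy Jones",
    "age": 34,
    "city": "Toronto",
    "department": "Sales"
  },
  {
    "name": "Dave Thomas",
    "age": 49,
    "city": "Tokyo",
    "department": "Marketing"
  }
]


Search criteria: {'city': 'Tokyo', 'age': 49}

Checking 7 records:
  Dave Brown: {city: Dublin, age: 65}
  Mia White: {city: Moscow, age: 58}
  Noah White: {city: Lima, age: 59}
  Quinn Anderson: {city: Vienna, age: 65}
  Frank Brown: {city: Toronto, age: 58}
  Judy Jones: {city: Toronto, age: 34}
  Dave Thomas: {city: Tokyo, age: 49} <-- MATCH

Matches: ["Dave Thomas"]

["Dave Thomas"]


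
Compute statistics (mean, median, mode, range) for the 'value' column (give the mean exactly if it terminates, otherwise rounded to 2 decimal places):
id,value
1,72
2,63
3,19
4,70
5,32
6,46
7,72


Data: [72, 63, 19, 70, 32, 46, 72]
Count: 7
Sum: 374
Mean: 374/7 ≈ 53.43 (rounded to 2 decimal places)
Sorted: [19, 32, 46, 63, 70, 72, 72]
Median: 63.0
Mode: 72 (2 times)
Range: 72 - 19 = 53
Min: 19, Max: 72

mean≈53.43, median=63.0, mode=72, range=53


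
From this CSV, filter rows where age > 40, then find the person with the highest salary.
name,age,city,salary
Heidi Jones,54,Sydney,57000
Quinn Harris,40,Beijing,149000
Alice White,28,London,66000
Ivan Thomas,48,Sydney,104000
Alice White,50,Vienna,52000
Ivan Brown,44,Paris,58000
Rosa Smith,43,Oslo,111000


Filter: age > 40
Sort by: salary (descending)

Filtered records (5):
  Rosa Smith, age 43, salary $111000
  Ivan Thomas, age 48, salary $104000
  Ivan Brown, age 44, salary $58000
  Heidi Jones, age 54, salary $57000
  Alice White, age 50, salary $52000

Highest salary: Rosa Smith ($111000)

Rosa Smith


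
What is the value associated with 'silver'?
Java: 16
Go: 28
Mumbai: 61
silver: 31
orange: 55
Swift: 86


Looking up key 'silver'
Value: 31

31


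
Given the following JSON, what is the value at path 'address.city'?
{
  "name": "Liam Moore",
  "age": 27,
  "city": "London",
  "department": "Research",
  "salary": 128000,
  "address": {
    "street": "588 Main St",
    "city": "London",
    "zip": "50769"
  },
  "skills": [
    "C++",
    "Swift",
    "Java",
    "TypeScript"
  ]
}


Query: address.city
Path: address -> city
Value: London

London


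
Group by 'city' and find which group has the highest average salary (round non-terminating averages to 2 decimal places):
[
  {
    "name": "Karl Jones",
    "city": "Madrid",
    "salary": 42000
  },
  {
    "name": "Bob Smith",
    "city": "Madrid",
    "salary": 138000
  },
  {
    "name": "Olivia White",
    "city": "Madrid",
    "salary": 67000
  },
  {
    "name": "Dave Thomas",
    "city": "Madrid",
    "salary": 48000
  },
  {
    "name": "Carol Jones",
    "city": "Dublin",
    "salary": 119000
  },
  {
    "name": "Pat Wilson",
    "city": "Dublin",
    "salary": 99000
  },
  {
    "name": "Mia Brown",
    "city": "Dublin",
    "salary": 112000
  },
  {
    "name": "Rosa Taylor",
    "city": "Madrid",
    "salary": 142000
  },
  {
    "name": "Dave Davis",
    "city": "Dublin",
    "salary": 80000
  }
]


Group by: city

Groups:
  Dublin: 4 people, avg salary = 410000/4 = $102500
  Madrid: 5 people, avg salary = 437000/5 = $87400

Highest average salary: Dublin ($102500)

Dublin ($102500)


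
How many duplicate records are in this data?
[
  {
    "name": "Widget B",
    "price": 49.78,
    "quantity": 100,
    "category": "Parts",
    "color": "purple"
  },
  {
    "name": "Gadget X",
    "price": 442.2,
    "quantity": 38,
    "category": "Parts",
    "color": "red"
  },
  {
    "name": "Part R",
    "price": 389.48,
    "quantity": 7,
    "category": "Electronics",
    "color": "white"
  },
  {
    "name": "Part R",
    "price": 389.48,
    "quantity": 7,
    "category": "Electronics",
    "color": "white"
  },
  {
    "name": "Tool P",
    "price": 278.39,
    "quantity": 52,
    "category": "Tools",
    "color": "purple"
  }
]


Checking 5 records for duplicates:

  Row 1: Widget B ($49.78, qty 100)
  Row 2: Gadget X ($442.2, qty 38)
  Row 3: Part R ($389.48, qty 7)
  Row 4: Part R ($389.48, qty 7) <-- DUPLICATE
  Row 5: Tool P ($278.39, qty 52)

Duplicates found: 1
Unique records: 4

1 duplicates, 4 unique


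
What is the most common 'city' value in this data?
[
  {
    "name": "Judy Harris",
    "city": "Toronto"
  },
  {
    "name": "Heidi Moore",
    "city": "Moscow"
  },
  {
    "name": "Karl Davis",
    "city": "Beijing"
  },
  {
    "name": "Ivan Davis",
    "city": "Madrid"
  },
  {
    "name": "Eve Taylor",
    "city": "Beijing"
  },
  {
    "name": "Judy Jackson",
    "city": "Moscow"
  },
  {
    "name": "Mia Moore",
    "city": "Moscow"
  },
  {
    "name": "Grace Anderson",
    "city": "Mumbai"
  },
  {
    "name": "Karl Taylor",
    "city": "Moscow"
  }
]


Counting 'city' values across 9 records:

  Moscow: 4 ####
  Beijing: 2 ##
  Toronto: 1 #
  Madrid: 1 #
  Mumbai: 1 #

Most common: Moscow (4 times)

Moscow (4 times)


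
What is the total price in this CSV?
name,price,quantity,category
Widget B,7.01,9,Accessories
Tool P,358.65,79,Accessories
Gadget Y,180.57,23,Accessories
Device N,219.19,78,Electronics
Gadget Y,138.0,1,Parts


Computing total price:
Values: [7.01, 358.65, 180.57, 219.19, 138.0]
Sum = 903.42

903.42


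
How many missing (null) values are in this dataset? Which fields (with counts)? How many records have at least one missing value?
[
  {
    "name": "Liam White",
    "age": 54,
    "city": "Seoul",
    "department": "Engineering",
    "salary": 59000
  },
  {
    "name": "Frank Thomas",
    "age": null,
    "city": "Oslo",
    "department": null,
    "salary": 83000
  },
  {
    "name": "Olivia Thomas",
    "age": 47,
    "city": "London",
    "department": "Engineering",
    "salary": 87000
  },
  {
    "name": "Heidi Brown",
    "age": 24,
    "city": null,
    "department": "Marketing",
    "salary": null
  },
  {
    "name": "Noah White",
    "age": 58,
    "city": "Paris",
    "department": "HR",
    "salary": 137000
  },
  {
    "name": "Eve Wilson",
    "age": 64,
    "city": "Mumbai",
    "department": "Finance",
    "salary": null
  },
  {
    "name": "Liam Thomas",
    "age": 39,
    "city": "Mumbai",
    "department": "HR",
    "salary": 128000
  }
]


Checking for missing (null) values in 7 records:

  Liam White: complete
  Frank Thomas: age, department
  Olivia Thomas: complete
  Heidi Brown: city, salary
  Noah White: complete
  Eve Wilson: salary
  Liam Thomas: complete

Per field:
  name: 0 missing
  age: 1 missing
  city: 1 missing
  department: 1 missing
  salary: 2 missing

Total missing values: 5
Records with any missing: 3

5 missing values (age: 1, city: 1, department: 1, salary: 2); 3 incomplete records


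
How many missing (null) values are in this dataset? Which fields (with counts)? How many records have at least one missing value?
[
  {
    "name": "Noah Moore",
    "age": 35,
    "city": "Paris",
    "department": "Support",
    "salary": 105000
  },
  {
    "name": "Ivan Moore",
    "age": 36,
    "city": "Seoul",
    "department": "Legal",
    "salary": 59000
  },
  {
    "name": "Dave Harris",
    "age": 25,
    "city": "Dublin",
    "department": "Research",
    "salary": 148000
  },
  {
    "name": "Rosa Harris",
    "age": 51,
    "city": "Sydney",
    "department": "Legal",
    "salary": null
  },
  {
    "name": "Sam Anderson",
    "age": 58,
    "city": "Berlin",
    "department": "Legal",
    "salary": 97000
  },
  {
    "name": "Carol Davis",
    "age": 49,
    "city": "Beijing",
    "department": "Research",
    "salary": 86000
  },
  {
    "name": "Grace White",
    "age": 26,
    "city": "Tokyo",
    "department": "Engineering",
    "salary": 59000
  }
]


Checking for missing (null) values in 7 records:

  Noah Moore: complete
  Ivan Moore: complete
  Dave Harris: complete
  Rosa Harris: salary
  Sam Anderson: complete
  Carol Davis: complete
  Grace White: complete

Per field:
  name: 0 missing
  age: 0 missing
  city: 0 missing
  department: 0 missing
  salary: 1 missing

Total missing values: 1
Records with any missing: 1

1 missing values (salary: 1); 1 incomplete records


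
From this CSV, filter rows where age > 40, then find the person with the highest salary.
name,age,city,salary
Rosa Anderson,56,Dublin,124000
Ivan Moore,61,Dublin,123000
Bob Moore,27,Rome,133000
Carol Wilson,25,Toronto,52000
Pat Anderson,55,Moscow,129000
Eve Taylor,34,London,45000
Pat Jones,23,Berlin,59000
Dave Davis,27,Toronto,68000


Filter: age > 40
Sort by: salary (descending)

Filtered records (3):
  Pat Anderson, age 55, salary $129000
  Rosa Anderson, age 56, salary $124000
  Ivan Moore, age 61, salary $123000

Highest salary: Pat Anderson ($129000)

Pat Anderson


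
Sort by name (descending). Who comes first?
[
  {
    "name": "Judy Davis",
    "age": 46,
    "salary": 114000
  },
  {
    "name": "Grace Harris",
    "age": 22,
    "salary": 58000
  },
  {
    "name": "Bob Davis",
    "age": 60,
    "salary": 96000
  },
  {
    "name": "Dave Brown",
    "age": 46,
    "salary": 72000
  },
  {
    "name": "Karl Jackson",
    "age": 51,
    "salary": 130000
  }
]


Sort by: name (descending)

Sorted order:
  1. Karl Jackson (name = Karl Jackson)
  2. Judy Davis (name = Judy Davis)
  3. Grace Harris (name = Grace Harris)
  4. Dave Brown (name = Dave Brown)
  5. Bob Davis (name = Bob Davis)

First: Karl Jackson

Karl Jackson


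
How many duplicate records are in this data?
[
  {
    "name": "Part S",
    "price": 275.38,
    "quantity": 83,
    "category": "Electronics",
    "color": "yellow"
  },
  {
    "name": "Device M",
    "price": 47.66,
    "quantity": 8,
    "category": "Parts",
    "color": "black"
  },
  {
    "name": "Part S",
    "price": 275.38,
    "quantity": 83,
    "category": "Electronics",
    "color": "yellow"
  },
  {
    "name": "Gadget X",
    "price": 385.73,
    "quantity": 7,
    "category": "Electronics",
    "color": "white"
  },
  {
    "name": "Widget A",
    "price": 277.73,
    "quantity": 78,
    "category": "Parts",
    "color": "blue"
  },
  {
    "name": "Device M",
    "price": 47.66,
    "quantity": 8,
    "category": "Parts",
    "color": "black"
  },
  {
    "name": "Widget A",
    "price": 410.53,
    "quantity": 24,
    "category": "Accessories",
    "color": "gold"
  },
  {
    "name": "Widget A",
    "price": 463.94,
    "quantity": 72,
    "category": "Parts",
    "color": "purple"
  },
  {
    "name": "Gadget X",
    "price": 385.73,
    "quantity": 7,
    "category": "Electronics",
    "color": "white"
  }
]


Checking 9 records for duplicates:

  Row 1: Part S ($275.38, qty 83)
  Row 2: Device M ($47.66, qty 8)
  Row 3: Part S ($275.38, qty 83) <-- DUPLICATE
  Row 4: Gadget X ($385.73, qty 7)
  Row 5: Widget A ($277.73, qty 78)
  Row 6: Device M ($47.66, qty 8) <-- DUPLICATE
  Row 7: Widget A ($410.53, qty 24)
  Row 8: Widget A ($463.94, qty 72)
  Row 9: Gadget X ($385.73, qty 7) <-- DUPLICATE

Duplicates found: 3
Unique records: 6

3 duplicates, 6 unique


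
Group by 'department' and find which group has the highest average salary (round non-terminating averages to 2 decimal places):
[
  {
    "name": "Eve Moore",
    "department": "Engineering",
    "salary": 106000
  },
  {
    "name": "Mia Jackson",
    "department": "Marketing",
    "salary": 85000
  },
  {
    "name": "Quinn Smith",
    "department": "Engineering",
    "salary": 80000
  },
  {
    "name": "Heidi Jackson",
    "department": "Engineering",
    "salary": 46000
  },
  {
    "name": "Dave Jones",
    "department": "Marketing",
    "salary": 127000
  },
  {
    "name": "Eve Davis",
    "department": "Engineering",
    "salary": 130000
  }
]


Group by: department

Groups:
  Engineering: 4 people, avg salary = 362000/4 = $90500
  Marketing: 2 people, avg salary = 212000/2 = $106000

Highest average salary: Marketing ($106000)

Marketing ($106000)


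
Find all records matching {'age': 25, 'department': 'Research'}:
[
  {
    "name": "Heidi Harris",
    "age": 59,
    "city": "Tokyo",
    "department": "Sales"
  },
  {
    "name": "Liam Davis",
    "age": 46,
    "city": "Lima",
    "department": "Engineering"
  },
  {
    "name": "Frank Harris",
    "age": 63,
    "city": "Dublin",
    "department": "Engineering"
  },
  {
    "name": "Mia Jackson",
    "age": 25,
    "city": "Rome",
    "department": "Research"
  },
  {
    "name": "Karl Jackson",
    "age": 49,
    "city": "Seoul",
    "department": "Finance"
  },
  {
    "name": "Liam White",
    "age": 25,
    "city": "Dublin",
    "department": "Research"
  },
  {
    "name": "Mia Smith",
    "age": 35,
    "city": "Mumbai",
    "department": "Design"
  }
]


Search criteria: {'age': 25, 'department': 'Research'}

Checking 7 records:
  Heidi Harris: {age: 59, department: Sales}
  Liam Davis: {age: 46, department: Engineering}
  Frank Harris: {age: 63, department: Engineering}
  Mia Jackson: {age: 25, department: Research} <-- MATCH
  Karl Jackson: {age: 49, department: Finance}
  Liam White: {age: 25, department: Research} <-- MATCH
  Mia Smith: {age: 35, department: Design}

Matches: ["Mia Jackson", "Liam White"]

["Mia Jackson", "Liam White"]


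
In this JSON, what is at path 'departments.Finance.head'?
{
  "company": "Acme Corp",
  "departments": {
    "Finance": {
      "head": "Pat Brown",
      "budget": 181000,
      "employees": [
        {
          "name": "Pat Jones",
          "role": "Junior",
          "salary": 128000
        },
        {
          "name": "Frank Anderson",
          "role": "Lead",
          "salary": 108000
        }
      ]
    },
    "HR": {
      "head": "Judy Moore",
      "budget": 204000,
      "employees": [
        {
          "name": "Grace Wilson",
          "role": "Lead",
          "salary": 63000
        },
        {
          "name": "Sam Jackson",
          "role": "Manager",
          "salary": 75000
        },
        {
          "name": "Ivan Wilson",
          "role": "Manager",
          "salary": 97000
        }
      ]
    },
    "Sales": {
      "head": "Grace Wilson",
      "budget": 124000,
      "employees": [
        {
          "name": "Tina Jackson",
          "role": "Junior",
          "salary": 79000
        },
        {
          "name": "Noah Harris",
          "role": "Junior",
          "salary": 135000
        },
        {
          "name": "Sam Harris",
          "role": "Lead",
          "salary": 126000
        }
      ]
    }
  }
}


Path: departments.Finance.head

Navigate:
  -> departments
  -> Finance
  -> head = 'Pat Brown'

Pat Brown


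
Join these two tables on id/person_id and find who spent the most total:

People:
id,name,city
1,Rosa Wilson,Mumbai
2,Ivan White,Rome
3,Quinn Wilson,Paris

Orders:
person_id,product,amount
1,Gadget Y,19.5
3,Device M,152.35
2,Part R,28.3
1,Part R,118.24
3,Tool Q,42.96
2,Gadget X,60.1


Join on: people.id = orders.person_id

Joined rows:
  Rosa Wilson (Mumbai) bought Gadget Y for $19.5
  Quinn Wilson (Paris) bought Device M for $152.35
  Ivan White (Rome) bought Part R for $28.3
  Rosa Wilson (Mumbai) bought Part R for $118.24
  Quinn Wilson (Paris) bought Tool Q for $42.96
  Ivan White (Rome) bought Gadget X for $60.1

Total per person:
  Quinn Wilson: $195.31
  Rosa Wilson: $137.74
  Ivan White: $88.40

Top spender: Quinn Wilson ($195.31)

Quinn Wilson ($195.31)


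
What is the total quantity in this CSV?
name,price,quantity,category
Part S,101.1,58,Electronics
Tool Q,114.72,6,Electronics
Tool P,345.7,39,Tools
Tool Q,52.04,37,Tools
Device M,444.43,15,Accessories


Computing total quantity:
Values: [58, 6, 39, 37, 15]
Sum = 155

155


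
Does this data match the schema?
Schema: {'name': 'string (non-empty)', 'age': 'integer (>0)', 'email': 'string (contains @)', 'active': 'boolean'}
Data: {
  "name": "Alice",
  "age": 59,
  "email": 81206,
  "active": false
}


Validating each field against schema:
  name: OK (non-empty string)
  age: OK (positive integer)
  email: FAIL (81206 is not a string)
  active: OK (boolean)

Result: INVALID (1 error: email)

INVALID (1 error: email)


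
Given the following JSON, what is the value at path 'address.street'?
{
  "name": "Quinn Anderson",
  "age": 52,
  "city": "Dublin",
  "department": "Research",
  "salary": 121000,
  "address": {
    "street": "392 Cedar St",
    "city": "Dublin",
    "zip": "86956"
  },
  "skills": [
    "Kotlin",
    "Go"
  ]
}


Query: address.street
Path: address -> street
Value: 392 Cedar St

392 Cedar St


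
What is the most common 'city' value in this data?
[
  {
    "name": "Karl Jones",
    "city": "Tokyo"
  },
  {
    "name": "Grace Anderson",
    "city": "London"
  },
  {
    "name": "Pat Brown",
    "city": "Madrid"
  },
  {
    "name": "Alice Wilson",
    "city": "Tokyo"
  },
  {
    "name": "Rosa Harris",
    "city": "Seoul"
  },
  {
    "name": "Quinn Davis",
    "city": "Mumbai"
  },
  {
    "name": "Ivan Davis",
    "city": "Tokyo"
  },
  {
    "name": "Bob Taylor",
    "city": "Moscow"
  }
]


Counting 'city' values across 8 records:

  Tokyo: 3 ###
  London: 1 #
  Madrid: 1 #
  Seoul: 1 #
  Mumbai: 1 #
  Moscow: 1 #

Most common: Tokyo (3 times)

Tokyo (3 times)


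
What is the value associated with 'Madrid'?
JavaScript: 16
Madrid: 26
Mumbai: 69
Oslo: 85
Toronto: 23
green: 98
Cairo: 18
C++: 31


Looking up key 'Madrid'
Value: 26

26


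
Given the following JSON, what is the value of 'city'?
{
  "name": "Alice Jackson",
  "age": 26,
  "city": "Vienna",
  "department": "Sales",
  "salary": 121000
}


Looking up field 'city'
Value: Vienna

Vienna


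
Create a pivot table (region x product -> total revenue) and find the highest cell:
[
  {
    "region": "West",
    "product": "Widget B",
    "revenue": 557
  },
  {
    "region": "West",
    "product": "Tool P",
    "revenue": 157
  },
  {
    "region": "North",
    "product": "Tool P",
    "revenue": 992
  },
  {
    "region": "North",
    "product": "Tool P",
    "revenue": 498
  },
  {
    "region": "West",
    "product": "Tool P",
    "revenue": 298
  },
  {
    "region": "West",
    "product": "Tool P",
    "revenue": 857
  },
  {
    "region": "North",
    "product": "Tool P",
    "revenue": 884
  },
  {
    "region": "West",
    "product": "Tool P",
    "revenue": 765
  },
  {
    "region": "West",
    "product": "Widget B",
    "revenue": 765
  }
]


Pivot: region (rows) x product (columns) -> total revenue

     Tool P        Widget B    
North         2374             0  
West          2077          1322  

Highest: North / Tool P = $2374

North / Tool P = $2374


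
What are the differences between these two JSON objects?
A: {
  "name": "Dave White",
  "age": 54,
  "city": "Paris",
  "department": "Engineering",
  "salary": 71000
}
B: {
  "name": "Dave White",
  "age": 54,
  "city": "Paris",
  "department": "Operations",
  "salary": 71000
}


Comparing each field (in key order):
  name: same
  age: same
  city: same
  department: DIFFERENT
  salary: same
Differences:
  department: Engineering -> Operations

1 field(s) changed

1 change: department


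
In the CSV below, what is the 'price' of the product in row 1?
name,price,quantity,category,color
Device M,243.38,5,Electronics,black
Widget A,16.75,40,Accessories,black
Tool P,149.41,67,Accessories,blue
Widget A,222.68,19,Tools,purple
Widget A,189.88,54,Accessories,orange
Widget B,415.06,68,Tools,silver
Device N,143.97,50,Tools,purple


Query: Row 1 ('Device M'), column 'price'
Value: 243.38

243.38


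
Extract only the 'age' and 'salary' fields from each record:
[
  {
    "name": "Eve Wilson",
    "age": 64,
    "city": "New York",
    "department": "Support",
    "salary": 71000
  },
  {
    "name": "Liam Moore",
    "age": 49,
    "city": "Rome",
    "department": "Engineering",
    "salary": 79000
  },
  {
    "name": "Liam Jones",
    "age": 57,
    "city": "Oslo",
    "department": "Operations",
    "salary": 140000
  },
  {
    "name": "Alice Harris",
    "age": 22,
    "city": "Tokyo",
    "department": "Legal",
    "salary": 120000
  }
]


Original: 4 records with fields: name, age, city, department, salary
Keep: ['age', 'salary']
Drop: ['name', 'city', 'department']
Result: 4 records, 2 fields each

[
  {
    "age": 64,
    "salary": 71000
  },
  {
    "age": 49,
    "salary": 79000
  },
  {
    "age": 57,
    "salary": 140000
  },
  {
    "age": 22,
    "salary": 120000
  }
]


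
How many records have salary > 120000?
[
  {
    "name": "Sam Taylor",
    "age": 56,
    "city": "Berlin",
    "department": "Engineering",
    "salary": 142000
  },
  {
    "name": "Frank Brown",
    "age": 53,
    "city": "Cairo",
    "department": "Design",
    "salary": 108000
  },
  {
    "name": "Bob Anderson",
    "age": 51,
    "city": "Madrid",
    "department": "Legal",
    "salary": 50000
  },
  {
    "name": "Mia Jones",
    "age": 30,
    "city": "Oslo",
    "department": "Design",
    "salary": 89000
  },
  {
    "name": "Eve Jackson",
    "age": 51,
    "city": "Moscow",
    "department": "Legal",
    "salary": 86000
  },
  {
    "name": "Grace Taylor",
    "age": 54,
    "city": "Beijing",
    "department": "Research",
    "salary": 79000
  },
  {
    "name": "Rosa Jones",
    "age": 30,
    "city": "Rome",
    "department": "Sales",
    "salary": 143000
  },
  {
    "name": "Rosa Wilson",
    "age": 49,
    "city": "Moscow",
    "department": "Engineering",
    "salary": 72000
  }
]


Data: 8 records
Condition: salary > 120000

Checking each record:
  Sam Taylor: 142000 MATCH
  Frank Brown: 108000
  Bob Anderson: 50000
  Mia Jones: 89000
  Eve Jackson: 86000
  Grace Taylor: 79000
  Rosa Jones: 143000 MATCH
  Rosa Wilson: 72000

Count: 2

2


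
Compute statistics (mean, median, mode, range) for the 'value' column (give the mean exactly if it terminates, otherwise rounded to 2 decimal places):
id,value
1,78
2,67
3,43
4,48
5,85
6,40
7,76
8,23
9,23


Data: [78, 67, 43, 48, 85, 40, 76, 23, 23]
Count: 9
Sum: 483
Mean: 483/9 ≈ 53.67 (rounded to 2 decimal places)
Sorted: [23, 23, 40, 43, 48, 67, 76, 78, 85]
Median: 48.0
Mode: 23 (2 times)
Range: 85 - 23 = 62
Min: 23, Max: 85

mean≈53.67, median=48.0, mode=23, range=62


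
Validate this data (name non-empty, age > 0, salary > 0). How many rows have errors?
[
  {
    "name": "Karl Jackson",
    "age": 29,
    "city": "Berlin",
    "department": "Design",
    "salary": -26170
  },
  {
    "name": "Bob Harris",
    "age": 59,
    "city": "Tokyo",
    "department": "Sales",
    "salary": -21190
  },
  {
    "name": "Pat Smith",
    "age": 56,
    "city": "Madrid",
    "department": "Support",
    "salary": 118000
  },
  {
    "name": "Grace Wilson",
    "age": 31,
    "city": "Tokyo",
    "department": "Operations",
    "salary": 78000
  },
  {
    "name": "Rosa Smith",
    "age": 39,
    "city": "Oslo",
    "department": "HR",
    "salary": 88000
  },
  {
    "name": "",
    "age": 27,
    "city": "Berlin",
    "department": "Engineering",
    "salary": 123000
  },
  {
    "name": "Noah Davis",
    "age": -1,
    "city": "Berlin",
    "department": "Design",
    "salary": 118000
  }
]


Validating 7 records:
Rules: name non-empty, age > 0, salary > 0

  Row 1 (Karl Jackson): negative salary: -26170
  Row 2 (Bob Harris): negative salary: -21190
  Row 3 (Pat Smith): OK
  Row 4 (Grace Wilson): OK
  Row 5 (Rosa Smith): OK
  Row 6 (???): empty name
  Row 7 (Noah Davis): negative age: -1

Total errors: 4

4 errors


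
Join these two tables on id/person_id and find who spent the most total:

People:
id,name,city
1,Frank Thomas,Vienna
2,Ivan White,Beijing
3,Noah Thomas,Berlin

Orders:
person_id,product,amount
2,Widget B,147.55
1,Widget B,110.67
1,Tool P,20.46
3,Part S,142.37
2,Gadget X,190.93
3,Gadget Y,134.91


Join on: people.id = orders.person_id

Joined rows:
  Ivan White (Beijing) bought Widget B for $147.55
  Frank Thomas (Vienna) bought Widget B for $110.67
  Frank Thomas (Vienna) bought Tool P for $20.46
  Noah Thomas (Berlin) bought Part S for $142.37
  Ivan White (Beijing) bought Gadget X for $190.93
  Noah Thomas (Berlin) bought Gadget Y for $134.91

Total per person:
  Ivan White: $338.48
  Noah Thomas: $277.28
  Frank Thomas: $131.13

Top spender: Ivan White ($338.48)

Ivan White ($338.48)


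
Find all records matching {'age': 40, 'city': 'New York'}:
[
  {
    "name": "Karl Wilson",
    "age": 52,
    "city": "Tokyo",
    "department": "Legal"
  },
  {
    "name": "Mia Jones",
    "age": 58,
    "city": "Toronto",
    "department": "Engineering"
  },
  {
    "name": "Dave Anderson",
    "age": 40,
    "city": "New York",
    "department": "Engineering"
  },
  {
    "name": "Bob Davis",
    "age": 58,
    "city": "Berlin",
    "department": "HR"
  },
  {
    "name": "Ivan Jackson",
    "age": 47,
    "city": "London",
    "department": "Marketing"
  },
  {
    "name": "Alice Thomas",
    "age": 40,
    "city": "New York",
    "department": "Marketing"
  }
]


Search criteria: {'age': 40, 'city': 'New York'}

Checking 6 records:
  Karl Wilson: {age: 52, city: Tokyo}
  Mia Jones: {age: 58, city: Toronto}
  Dave Anderson: {age: 40, city: New York} <-- MATCH
  Bob Davis: {age: 58, city: Berlin}
  Ivan Jackson: {age: 47, city: London}
  Alice Thomas: {age: 40, city: New York} <-- MATCH

Matches: ["Dave Anderson", "Alice Thomas"]

["Dave Anderson", "Alice Thomas"]


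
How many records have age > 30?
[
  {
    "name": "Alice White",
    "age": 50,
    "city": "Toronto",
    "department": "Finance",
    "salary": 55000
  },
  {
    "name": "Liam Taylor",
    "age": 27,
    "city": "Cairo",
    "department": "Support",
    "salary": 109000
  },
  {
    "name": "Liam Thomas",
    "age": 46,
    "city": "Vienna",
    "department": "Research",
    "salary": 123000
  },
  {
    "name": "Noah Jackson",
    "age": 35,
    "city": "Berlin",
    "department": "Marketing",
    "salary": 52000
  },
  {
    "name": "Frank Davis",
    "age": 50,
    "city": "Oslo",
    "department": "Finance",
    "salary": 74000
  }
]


Data: 5 records
Condition: age > 30

Checking each record:
  Alice White: 50 MATCH
  Liam Taylor: 27
  Liam Thomas: 46 MATCH
  Noah Jackson: 35 MATCH
  Frank Davis: 50 MATCH

Count: 4

4


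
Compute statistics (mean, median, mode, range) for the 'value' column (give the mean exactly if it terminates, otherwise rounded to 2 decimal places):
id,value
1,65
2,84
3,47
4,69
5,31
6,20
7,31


Data: [65, 84, 47, 69, 31, 20, 31]
Count: 7
Sum: 347
Mean: 347/7 ≈ 49.57 (rounded to 2 decimal places)
Sorted: [20, 31, 31, 47, 65, 69, 84]
Median: 47.0
Mode: 31 (2 times)
Range: 84 - 20 = 64
Min: 20, Max: 84

mean≈49.57, median=47.0, mode=31, range=64


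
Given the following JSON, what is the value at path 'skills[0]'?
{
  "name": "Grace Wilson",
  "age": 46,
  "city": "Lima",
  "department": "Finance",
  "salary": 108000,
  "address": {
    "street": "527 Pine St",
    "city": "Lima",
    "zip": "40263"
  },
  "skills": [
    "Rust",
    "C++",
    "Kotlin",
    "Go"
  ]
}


Query: skills[0]
Path: skills -> first element
Value: Rust

Rust


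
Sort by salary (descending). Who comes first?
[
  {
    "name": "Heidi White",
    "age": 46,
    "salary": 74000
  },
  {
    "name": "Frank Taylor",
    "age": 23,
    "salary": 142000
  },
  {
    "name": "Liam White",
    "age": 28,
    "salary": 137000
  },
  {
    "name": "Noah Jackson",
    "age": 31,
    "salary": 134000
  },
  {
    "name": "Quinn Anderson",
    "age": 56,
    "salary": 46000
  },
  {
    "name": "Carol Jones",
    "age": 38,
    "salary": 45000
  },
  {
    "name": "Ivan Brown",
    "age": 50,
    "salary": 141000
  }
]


Sort by: salary (descending)

Sorted order:
  1. Frank Taylor (salary = 142000)
  2. Ivan Brown (salary = 141000)
  3. Liam White (salary = 137000)
  4. Noah Jackson (salary = 134000)
  5. Heidi White (salary = 74000)
  6. Quinn Anderson (salary = 46000)
  7. Carol Jones (salary = 45000)

First: Frank Taylor

Frank Taylor


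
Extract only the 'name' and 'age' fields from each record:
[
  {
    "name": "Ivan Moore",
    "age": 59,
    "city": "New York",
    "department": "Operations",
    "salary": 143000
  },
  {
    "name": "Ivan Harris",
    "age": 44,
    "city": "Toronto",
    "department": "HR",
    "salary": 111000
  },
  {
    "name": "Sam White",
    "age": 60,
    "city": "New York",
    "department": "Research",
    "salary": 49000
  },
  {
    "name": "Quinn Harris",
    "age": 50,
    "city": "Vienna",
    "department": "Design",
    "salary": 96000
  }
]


Original: 4 records with fields: name, age, city, department, salary
Keep: ['name', 'age']
Drop: ['city', 'department', 'salary']
Result: 4 records, 2 fields each

[
  {
    "name": "Ivan Moore",
    "age": 59
  },
  {
    "name": "Ivan Harris",
    "age": 44
  },
  {
    "name": "Sam White",
    "age": 60
  },
  {
    "name": "Quinn Harris",
    "age": 50
  }
]


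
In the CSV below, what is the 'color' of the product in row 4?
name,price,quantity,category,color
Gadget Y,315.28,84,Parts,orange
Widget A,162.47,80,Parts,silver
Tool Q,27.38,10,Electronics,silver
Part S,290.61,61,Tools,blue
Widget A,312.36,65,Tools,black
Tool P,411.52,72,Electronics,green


Query: Row 4 ('Part S'), column 'color'
Value: blue

blue


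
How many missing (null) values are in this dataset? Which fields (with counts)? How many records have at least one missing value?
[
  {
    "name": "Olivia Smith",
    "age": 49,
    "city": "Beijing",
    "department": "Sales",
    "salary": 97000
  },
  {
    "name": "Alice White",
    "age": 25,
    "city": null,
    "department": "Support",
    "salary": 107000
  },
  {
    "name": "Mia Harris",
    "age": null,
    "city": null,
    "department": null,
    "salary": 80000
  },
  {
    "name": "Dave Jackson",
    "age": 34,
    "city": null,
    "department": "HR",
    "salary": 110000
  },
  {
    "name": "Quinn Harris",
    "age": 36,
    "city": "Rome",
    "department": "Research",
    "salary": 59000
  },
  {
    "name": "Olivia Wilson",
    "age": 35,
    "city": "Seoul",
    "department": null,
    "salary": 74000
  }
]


Checking for missing (null) values in 6 records:

  Olivia Smith: complete
  Alice White: city
  Mia Harris: age, city, department
  Dave Jackson: city
  Quinn Harris: complete
  Olivia Wilson: department

Per field:
  name: 0 missing
  age: 1 missing
  city: 3 missing
  department: 2 missing
  salary: 0 missing

Total missing values: 6
Records with any missing: 4

6 missing values (age: 1, city: 3, department: 2); 4 incomplete records


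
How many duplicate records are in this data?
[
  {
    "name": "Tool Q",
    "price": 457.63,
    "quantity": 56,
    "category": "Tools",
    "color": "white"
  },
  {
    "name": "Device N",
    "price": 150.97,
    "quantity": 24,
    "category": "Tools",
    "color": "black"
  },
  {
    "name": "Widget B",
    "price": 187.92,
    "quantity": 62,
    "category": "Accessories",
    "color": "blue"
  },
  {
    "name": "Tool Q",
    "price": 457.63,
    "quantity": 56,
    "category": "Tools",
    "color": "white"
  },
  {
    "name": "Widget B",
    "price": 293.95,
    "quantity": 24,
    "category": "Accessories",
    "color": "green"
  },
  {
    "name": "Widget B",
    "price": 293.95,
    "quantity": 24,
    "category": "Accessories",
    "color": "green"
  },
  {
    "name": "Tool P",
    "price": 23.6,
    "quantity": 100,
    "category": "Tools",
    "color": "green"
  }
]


Checking 7 records for duplicates:

  Row 1: Tool Q ($457.63, qty 56)
  Row 2: Device N ($150.97, qty 24)
  Row 3: Widget B ($187.92, qty 62)
  Row 4: Tool Q ($457.63, qty 56) <-- DUPLICATE
  Row 5: Widget B ($293.95, qty 24)
  Row 6: Widget B ($293.95, qty 24) <-- DUPLICATE
  Row 7: Tool P ($23.6, qty 100)

Duplicates found: 2
Unique records: 5

2 duplicates, 5 unique


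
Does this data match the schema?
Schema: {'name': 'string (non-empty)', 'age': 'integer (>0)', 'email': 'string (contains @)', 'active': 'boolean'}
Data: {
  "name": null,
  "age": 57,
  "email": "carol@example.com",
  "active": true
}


Validating each field against schema:
  name: FAIL (null is not a string)
  age: OK (positive integer)
  email: OK (string with @)
  active: OK (boolean)

Result: INVALID (1 error: name)

INVALID (1 error: name)


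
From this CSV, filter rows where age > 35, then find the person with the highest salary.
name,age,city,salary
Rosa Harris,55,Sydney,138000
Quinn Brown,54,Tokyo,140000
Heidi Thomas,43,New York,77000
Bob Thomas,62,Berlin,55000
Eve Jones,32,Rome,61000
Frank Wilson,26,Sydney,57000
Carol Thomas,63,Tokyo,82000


Filter: age > 35
Sort by: salary (descending)

Filtered records (5):
  Quinn Brown, age 54, salary $140000
  Rosa Harris, age 55, salary $138000
  Carol Thomas, age 63, salary $82000
  Heidi Thomas, age 43, salary $77000
  Bob Thomas, age 62, salary $55000

Highest salary: Quinn Brown ($140000)

Quinn Brown


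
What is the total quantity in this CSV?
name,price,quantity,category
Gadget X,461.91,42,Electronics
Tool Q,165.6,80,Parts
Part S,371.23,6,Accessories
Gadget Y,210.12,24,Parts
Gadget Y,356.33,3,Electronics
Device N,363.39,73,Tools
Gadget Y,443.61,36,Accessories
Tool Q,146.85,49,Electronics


Computing total quantity:
Values: [42, 80, 6, 24, 3, 73, 36, 49]
Sum = 313

313


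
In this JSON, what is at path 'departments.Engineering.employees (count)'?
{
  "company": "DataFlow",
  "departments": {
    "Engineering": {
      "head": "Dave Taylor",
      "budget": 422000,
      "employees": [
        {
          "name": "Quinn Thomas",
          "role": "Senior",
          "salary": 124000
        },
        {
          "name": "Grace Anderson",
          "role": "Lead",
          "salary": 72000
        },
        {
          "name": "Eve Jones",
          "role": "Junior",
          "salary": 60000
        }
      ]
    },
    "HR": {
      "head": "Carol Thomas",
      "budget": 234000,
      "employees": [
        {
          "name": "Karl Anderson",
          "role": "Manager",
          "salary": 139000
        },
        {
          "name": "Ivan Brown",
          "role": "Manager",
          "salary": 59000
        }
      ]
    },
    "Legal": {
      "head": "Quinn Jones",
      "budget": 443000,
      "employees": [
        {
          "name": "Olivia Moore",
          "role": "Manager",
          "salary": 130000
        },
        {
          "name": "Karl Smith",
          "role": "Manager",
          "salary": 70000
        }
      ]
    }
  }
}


Path: departments.Engineering.employees (count)

Navigate:
  -> departments
  -> Engineering
  -> employees (array, length 3)

3


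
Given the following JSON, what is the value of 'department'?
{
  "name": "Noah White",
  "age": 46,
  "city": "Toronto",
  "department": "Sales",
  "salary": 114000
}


Looking up field 'department'
Value: Sales

Sales


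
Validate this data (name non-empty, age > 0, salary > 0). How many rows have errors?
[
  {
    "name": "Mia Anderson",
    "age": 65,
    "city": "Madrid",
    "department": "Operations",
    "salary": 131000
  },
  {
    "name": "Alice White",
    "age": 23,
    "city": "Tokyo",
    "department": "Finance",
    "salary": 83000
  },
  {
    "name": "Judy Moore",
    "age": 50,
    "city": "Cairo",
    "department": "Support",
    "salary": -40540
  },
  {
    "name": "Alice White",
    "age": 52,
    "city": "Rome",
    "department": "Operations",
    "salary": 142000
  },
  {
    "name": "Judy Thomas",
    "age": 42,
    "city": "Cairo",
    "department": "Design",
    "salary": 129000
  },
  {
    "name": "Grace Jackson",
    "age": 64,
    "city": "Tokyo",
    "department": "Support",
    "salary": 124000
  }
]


Validating 6 records:
Rules: name non-empty, age > 0, salary > 0

  Row 1 (Mia Anderson): OK
  Row 2 (Alice White): OK
  Row 3 (Judy Moore): negative salary: -40540
  Row 4 (Alice White): OK
  Row 5 (Judy Thomas): OK
  Row 6 (Grace Jackson): OK

Total errors: 1

1 errors


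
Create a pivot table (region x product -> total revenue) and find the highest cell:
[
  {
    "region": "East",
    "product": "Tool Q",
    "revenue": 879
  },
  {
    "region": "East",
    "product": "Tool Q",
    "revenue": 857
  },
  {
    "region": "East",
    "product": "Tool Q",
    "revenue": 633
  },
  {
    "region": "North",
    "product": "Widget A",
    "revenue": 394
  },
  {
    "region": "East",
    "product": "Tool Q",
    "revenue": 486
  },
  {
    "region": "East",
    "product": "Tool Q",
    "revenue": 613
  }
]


Pivot: region (rows) x product (columns) -> total revenue

     Tool Q        Widget A    
East          3468             0  
North            0           394  

Highest: East / Tool Q = $3468

East / Tool Q = $3468


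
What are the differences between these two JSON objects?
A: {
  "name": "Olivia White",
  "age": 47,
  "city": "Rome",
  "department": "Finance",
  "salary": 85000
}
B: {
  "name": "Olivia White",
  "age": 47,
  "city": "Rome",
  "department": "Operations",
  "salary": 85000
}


Comparing each field (in key order):
  name: same
  age: same
  city: same
  department: DIFFERENT
  salary: same
Differences:
  department: Finance -> Operations

1 field(s) changed

1 change: department


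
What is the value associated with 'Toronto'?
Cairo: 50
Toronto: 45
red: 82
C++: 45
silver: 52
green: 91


Looking up key 'Toronto'
Value: 45

45


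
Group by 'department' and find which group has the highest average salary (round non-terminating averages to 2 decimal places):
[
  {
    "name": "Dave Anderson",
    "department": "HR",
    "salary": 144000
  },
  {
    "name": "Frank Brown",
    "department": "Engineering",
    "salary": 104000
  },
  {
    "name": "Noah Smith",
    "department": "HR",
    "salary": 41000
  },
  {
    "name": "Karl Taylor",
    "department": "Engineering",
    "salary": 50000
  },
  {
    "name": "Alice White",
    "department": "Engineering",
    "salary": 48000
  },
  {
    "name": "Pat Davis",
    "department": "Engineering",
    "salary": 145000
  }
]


Group by: department

Groups:
  Engineering: 4 people, avg salary = 347000/4 = $86750
  HR: 2 people, avg salary = 185000/2 = $92500

Highest average salary: HR ($92500)

HR ($92500)


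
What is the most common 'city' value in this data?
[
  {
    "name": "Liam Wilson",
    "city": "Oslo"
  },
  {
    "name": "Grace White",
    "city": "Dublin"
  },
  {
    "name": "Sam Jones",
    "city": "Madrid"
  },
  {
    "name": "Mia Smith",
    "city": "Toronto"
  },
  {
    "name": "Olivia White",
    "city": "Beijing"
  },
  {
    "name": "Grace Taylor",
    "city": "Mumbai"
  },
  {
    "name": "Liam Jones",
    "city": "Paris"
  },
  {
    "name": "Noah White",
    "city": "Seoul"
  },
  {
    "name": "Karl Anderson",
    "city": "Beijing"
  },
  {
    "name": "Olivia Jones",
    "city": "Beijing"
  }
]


Counting 'city' values across 10 records:

  Beijing: 3 ###
  Oslo: 1 #
  Dublin: 1 #
  Madrid: 1 #
  Toronto: 1 #
  Mumbai: 1 #
  Paris: 1 #
  Seoul: 1 #

Most common: Beijing (3 times)

Beijing (3 times)


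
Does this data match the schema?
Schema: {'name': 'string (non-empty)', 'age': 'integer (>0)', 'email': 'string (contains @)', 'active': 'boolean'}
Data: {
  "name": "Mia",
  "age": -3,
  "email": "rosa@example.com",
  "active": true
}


Validating each field against schema:
  name: OK (non-empty string)
  age: FAIL (-3 is not > 0)
  email: OK (string with @)
  active: OK (boolean)

Result: INVALID (1 error: age)

INVALID (1 error: age)


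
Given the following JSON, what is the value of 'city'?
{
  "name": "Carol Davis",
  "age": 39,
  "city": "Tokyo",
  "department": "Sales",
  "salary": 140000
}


Looking up field 'city'
Value: Tokyo

Tokyo


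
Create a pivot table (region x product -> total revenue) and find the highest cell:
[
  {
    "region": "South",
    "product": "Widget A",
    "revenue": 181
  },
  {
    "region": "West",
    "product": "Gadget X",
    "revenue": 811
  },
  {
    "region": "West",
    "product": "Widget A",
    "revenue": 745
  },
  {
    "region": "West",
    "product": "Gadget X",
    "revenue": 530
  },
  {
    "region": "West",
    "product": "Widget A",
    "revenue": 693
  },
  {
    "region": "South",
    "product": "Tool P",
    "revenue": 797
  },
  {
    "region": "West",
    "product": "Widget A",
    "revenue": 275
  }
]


Pivot: region (rows) x product (columns) -> total revenue

     Gadget X      Tool P        Widget A    
South            0           797           181  
West          1341             0          1713  

Highest: West / Widget A = $1713

West / Widget A = $1713
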